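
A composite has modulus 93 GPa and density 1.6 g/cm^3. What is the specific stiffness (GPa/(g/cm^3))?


Specific stiffness = E/rho = 93/1.6 = 58.1 GPa/(g/cm^3)

58.1 GPa/(g/cm^3)


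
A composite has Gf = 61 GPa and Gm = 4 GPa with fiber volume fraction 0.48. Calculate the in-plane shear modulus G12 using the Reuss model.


1/G12 = Vf/Gf + (1-Vf)/Gm = 0.48/61 + 0.52/4
G12 = 7.25 GPa

7.25 GPa


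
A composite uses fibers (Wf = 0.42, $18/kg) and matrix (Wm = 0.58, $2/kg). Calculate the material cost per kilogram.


Cost = cost_f*Wf + cost_m*Wm = 18*0.42 + 2*0.58 = $8.72/kg

$8.72/kg


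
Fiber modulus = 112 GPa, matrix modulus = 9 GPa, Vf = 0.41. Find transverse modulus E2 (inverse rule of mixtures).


1/E2 = Vf/Ef + (1-Vf)/Em = 0.41/112 + 0.59/9
E2 = 14.45 GPa

14.45 GPa


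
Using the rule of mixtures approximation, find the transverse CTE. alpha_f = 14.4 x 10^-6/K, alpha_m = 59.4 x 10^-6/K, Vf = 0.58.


alpha_2 = alpha_f*Vf + alpha_m*(1-Vf) = 14.4*0.58 + 59.4*0.42 = 33.3 x 10^-6/K

33.3 x 10^-6/K


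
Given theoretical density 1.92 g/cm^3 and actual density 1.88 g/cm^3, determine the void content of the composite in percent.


Void% = (rho_theo - rho_actual)/rho_theo * 100 = (1.92 - 1.88)/1.92 * 100 = 2.08%

2.08%


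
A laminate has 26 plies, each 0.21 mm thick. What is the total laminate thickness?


h = n * t_ply = 26 * 0.21 = 5.46 mm

5.46 mm


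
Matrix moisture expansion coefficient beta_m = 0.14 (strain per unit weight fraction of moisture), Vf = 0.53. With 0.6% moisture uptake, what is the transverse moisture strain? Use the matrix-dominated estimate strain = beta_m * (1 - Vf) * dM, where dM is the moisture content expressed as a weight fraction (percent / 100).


dM = 0.6/100 = 0.006
strain = beta_m * (1-Vf) * dM = 0.14 * 0.47 * 0.006 = 0.0003948

0.0003948


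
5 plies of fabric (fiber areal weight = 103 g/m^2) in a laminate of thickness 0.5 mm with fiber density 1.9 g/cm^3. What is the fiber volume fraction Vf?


Vf = n * FAW / (rho_f * h * 1000) = 5 * 103 / (1.9 * 0.5 * 1000) = 0.5421

0.5421


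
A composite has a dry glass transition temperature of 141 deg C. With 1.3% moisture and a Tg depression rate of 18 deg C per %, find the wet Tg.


Tg_wet = Tg_dry - k*moisture = 141 - 18*1.3 = 117.6 deg C

117.6 deg C


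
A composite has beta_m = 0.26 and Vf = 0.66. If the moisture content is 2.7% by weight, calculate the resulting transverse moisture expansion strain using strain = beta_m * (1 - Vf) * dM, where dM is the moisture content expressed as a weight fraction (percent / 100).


dM = 2.7/100 = 0.027
strain = beta_m * (1-Vf) * dM = 0.26 * 0.34 * 0.027 = 0.0023868

0.0023868


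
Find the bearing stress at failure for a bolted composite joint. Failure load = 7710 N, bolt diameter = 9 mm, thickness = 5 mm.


sigma_br = F/(d*h) = 7710/(9*5) = 171.3 MPa

171.3 MPa


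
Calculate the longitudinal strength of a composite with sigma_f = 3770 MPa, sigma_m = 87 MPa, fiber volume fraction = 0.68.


sigma_1 = sigma_f*Vf + sigma_m*(1-Vf) = 3770*0.68 + 87*0.32 = 2591.4 MPa

2591.4 MPa


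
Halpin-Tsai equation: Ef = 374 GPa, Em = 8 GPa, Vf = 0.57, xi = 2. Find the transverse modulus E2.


eta = (Ef/Em - 1)/(Ef/Em + xi) = (46.75 - 1)/(46.75 + 2) = 0.9385
E2 = Em*(1+xi*eta*Vf)/(1-eta*Vf) = 35.6 GPa

35.6 GPa


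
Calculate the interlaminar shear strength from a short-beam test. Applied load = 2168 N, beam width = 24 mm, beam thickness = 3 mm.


ILSS = 3F/(4bh) = 3*2168/(4*24*3) = 22.58 MPa

22.58 MPa


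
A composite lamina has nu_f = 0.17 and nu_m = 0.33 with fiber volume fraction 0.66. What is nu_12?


nu_12 = nu_f*Vf + nu_m*(1-Vf) = 0.17*0.66 + 0.33*0.34 = 0.2244

0.2244


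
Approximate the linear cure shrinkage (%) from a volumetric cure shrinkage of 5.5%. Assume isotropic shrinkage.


Linear shrinkage ≈ vol_shrink/3 = 5.5/3 = 1.833%

1.833%


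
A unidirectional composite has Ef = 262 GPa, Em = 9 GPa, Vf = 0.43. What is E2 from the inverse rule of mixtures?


1/E2 = Vf/Ef + (1-Vf)/Em = 0.43/262 + 0.57/9
E2 = 15.39 GPa

15.39 GPa


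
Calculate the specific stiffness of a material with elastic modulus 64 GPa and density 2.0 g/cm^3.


Specific stiffness = E/rho = 64/2.0 = 32.0 GPa/(g/cm^3)

32.0 GPa/(g/cm^3)


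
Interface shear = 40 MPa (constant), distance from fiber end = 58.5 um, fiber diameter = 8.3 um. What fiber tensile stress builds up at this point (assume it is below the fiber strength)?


Force balance: sigma_f * (pi*d^2/4) = tau * (pi*d) * x  ->  sigma_f = 4 * tau * x / d
sigma_f = 4 * 40 * 58.5 / 8.3 = 1127.7 MPa

1127.7 MPa


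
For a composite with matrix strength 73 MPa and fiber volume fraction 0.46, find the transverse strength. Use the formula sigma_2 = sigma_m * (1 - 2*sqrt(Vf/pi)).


factor = 1 - 2*sqrt(0.46/pi) = 0.2347
sigma_2 = 73 * 0.2347 = 17.13 MPa

17.13 MPa


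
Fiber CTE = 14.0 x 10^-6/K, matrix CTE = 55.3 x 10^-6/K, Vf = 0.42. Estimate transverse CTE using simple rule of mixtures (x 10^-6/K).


alpha_2 = alpha_f*Vf + alpha_m*(1-Vf) = 14.0*0.42 + 55.3*0.58 = 38.0 x 10^-6/K

38.0 x 10^-6/K


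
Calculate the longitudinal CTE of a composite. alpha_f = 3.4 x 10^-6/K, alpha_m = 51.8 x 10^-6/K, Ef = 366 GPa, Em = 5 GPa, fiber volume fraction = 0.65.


E1 = Ef*Vf + Em*(1-Vf) = 239.65
alpha_1 = (alpha_f*Ef*Vf + alpha_m*Em*(1-Vf))/E1 = 3.75 x 10^-6/K

3.75 x 10^-6/K


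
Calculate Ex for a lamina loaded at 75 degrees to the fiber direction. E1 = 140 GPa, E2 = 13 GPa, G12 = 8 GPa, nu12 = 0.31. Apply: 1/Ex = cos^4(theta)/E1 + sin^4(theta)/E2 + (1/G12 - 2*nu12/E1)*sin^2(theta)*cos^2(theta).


cos^4(75) = 0.004487, sin^4(75) = 0.870513, sin^2(75)*cos^2(75) = 0.0625
1/G12 - 2*nu12/E1 = 1/8 - 2*0.31/140 = 0.120571 GPa^-1
1/Ex = 0.004487/140 + 0.870513/13 + 0.120571*0.0625 = 0.0745303 GPa^-1
Ex = 13.42 GPa

13.42 GPa


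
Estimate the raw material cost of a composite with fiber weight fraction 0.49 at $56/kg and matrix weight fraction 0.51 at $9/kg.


Cost = cost_f*Wf + cost_m*Wm = 56*0.49 + 9*0.51 = $32.03/kg

$32.03/kg


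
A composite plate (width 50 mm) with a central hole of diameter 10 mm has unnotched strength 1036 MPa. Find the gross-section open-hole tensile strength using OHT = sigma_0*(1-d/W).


OHT = sigma_0*(1-d/W) = 1036*(1-10/50) = 828.8 MPa

828.8 MPa


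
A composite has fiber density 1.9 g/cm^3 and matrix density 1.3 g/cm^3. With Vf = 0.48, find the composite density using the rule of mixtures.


rho_c = rho_f*Vf + rho_m*(1-Vf) = 1.9*0.48 + 1.3*0.52 = 1.588 g/cm^3

1.588 g/cm^3


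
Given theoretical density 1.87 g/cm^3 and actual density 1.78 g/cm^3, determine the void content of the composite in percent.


Void% = (rho_theo - rho_actual)/rho_theo * 100 = (1.87 - 1.78)/1.87 * 100 = 4.81%

4.81%


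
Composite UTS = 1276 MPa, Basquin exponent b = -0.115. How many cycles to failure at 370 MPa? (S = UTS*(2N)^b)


N = 0.5 * (S/UTS)^(1/b) = 0.5 * (370/1276)^(1/-0.115) = 23668.9105 cycles

23668.9105 cycles


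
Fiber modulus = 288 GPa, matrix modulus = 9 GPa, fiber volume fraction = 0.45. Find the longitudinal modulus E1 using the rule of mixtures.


E1 = Ef*Vf + Em*(1-Vf) = 288*0.45 + 9*0.55 = 134.55 GPa

134.55 GPa


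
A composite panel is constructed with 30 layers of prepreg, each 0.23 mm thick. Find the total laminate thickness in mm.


h = n * t_ply = 30 * 0.23 = 6.9 mm

6.9 mm


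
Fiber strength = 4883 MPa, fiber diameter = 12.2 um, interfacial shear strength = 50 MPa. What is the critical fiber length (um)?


Lc = sigma_f * d / (2 * tau_i) = 4883 * 12.2 / (2 * 50) = 595.7 um

595.7 um


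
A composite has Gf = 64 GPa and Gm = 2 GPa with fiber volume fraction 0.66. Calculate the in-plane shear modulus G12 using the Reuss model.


1/G12 = Vf/Gf + (1-Vf)/Gm = 0.66/64 + 0.34/2
G12 = 5.55 GPa

5.55 GPa


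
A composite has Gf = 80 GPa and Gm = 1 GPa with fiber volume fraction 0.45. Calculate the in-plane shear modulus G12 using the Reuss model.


1/G12 = Vf/Gf + (1-Vf)/Gm = 0.45/80 + 0.55/1
G12 = 1.8 GPa

1.8 GPa


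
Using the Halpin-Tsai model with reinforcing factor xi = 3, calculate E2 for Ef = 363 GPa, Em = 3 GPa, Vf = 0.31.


eta = (Ef/Em - 1)/(Ef/Em + xi) = (121.0 - 1)/(121.0 + 3) = 0.9677
E2 = Em*(1+xi*eta*Vf)/(1-eta*Vf) = 8.14 GPa

8.14 GPa


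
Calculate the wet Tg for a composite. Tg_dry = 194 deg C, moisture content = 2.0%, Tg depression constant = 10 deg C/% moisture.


Tg_wet = Tg_dry - k*moisture = 194 - 10*2.0 = 174.0 deg C

174.0 deg C


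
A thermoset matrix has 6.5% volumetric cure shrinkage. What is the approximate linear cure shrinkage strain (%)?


Linear shrinkage ≈ vol_shrink/3 = 6.5/3 = 2.167%

2.167%


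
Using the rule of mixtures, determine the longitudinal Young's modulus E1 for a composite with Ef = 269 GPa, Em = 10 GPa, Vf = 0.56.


E1 = Ef*Vf + Em*(1-Vf) = 269*0.56 + 10*0.44 = 155.04 GPa

155.04 GPa


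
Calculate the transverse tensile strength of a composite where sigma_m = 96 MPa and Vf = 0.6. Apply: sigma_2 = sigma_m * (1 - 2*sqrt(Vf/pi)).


factor = 1 - 2*sqrt(0.6/pi) = 0.126
sigma_2 = 96 * 0.126 = 12.09 MPa

12.09 MPa


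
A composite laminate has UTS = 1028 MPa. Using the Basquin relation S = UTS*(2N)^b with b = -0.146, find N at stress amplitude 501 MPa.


N = 0.5 * (S/UTS)^(1/b) = 0.5 * (501/1028)^(1/-0.146) = 68.7101 cycles

68.7101 cycles


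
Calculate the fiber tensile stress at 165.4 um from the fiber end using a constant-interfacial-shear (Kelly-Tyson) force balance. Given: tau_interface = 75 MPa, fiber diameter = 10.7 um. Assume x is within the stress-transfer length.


Force balance: sigma_f * (pi*d^2/4) = tau * (pi*d) * x  ->  sigma_f = 4 * tau * x / d
sigma_f = 4 * 75 * 165.4 / 10.7 = 4637.4 MPa

4637.4 MPa


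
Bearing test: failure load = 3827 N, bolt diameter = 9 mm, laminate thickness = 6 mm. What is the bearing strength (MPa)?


sigma_br = F/(d*h) = 3827/(9*6) = 70.9 MPa

70.9 MPa


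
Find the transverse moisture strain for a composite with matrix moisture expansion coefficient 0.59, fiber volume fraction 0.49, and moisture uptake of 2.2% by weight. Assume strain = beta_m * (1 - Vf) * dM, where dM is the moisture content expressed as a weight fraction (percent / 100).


dM = 2.2/100 = 0.022
strain = beta_m * (1-Vf) * dM = 0.59 * 0.51 * 0.022 = 0.0066198

0.0066198


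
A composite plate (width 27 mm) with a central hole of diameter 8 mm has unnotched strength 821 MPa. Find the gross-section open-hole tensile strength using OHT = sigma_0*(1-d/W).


OHT = sigma_0*(1-d/W) = 821*(1-8/27) = 577.7 MPa

577.7 MPa


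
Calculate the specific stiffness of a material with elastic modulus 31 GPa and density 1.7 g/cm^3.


Specific stiffness = E/rho = 31/1.7 = 18.2 GPa/(g/cm^3)

18.2 GPa/(g/cm^3)


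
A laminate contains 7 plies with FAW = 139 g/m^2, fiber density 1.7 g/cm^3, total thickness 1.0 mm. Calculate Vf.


Vf = n * FAW / (rho_f * h * 1000) = 7 * 139 / (1.7 * 1.0 * 1000) = 0.5724

0.5724


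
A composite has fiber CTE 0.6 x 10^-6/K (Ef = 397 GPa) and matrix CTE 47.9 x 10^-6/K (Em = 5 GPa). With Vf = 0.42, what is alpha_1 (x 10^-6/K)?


E1 = Ef*Vf + Em*(1-Vf) = 169.64
alpha_1 = (alpha_f*Ef*Vf + alpha_m*Em*(1-Vf))/E1 = 1.41 x 10^-6/K

1.41 x 10^-6/K


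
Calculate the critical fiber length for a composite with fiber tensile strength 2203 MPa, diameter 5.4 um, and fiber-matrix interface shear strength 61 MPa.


Lc = sigma_f * d / (2 * tau_i) = 2203 * 5.4 / (2 * 61) = 97.5 um

97.5 um


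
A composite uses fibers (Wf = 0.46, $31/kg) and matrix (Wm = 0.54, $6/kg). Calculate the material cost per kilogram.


Cost = cost_f*Wf + cost_m*Wm = 31*0.46 + 6*0.54 = $17.5/kg

$17.5/kg


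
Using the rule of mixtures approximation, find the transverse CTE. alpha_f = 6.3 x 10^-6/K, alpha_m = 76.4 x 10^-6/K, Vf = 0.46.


alpha_2 = alpha_f*Vf + alpha_m*(1-Vf) = 6.3*0.46 + 76.4*0.54 = 44.2 x 10^-6/K

44.2 x 10^-6/K


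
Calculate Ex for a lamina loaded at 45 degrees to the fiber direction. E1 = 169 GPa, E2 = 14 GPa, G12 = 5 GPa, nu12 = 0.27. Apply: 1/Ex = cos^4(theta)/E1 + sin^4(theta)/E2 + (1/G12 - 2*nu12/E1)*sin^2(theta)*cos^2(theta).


cos^4(45) = 0.25, sin^4(45) = 0.25, sin^2(45)*cos^2(45) = 0.25
1/G12 - 2*nu12/E1 = 1/5 - 2*0.27/169 = 0.196805 GPa^-1
1/Ex = 0.25/169 + 0.25/14 + 0.196805*0.25 = 0.0685376 GPa^-1
Ex = 14.59 GPa

14.59 GPa


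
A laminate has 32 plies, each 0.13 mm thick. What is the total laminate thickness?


h = n * t_ply = 32 * 0.13 = 4.16 mm

4.16 mm


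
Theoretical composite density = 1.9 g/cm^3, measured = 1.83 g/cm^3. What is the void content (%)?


Void% = (rho_theo - rho_actual)/rho_theo * 100 = (1.9 - 1.83)/1.9 * 100 = 3.68%

3.68%


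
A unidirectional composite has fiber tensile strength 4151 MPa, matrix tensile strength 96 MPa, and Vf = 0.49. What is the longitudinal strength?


sigma_1 = sigma_f*Vf + sigma_m*(1-Vf) = 4151*0.49 + 96*0.51 = 2083.0 MPa

2083.0 MPa


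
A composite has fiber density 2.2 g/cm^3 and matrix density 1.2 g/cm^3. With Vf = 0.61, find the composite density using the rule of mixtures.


rho_c = rho_f*Vf + rho_m*(1-Vf) = 2.2*0.61 + 1.2*0.39 = 1.81 g/cm^3

1.81 g/cm^3


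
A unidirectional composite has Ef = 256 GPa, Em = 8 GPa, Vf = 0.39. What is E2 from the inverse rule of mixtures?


1/E2 = Vf/Ef + (1-Vf)/Em = 0.39/256 + 0.61/8
E2 = 12.86 GPa

12.86 GPa


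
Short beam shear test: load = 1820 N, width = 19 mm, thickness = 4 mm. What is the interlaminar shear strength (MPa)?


ILSS = 3F/(4bh) = 3*1820/(4*19*4) = 17.96 MPa

17.96 MPa


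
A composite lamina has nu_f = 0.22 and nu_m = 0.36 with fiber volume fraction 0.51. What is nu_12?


nu_12 = nu_f*Vf + nu_m*(1-Vf) = 0.22*0.51 + 0.36*0.49 = 0.2886

0.2886


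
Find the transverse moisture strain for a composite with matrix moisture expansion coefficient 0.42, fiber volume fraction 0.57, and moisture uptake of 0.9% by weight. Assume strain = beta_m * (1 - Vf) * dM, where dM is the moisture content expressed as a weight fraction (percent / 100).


dM = 0.9/100 = 0.009
strain = beta_m * (1-Vf) * dM = 0.42 * 0.43 * 0.009 = 0.0016254

0.0016254


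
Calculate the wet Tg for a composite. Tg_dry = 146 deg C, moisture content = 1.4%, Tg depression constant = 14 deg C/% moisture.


Tg_wet = Tg_dry - k*moisture = 146 - 14*1.4 = 126.4 deg C

126.4 deg C


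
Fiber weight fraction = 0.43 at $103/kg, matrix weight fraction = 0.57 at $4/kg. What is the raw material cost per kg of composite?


Cost = cost_f*Wf + cost_m*Wm = 103*0.43 + 4*0.57 = $46.57/kg

$46.57/kg


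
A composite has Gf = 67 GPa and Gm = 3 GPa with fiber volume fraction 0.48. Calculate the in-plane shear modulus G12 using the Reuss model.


1/G12 = Vf/Gf + (1-Vf)/Gm = 0.48/67 + 0.52/3
G12 = 5.54 GPa

5.54 GPa


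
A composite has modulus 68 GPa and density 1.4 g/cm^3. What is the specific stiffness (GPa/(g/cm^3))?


Specific stiffness = E/rho = 68/1.4 = 48.6 GPa/(g/cm^3)

48.6 GPa/(g/cm^3)


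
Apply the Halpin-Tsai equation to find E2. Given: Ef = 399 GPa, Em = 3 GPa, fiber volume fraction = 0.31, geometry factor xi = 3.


eta = (Ef/Em - 1)/(Ef/Em + xi) = (133.0 - 1)/(133.0 + 3) = 0.9706
E2 = Em*(1+xi*eta*Vf)/(1-eta*Vf) = 8.16 GPa

8.16 GPa


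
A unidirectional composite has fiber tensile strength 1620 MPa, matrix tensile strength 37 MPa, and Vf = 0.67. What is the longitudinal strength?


sigma_1 = sigma_f*Vf + sigma_m*(1-Vf) = 1620*0.67 + 37*0.33 = 1097.6 MPa

1097.6 MPa


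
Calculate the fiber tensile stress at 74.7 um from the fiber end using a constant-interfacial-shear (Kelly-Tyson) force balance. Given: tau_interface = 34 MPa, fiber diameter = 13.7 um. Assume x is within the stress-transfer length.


Force balance: sigma_f * (pi*d^2/4) = tau * (pi*d) * x  ->  sigma_f = 4 * tau * x / d
sigma_f = 4 * 34 * 74.7 / 13.7 = 741.5 MPa

741.5 MPa


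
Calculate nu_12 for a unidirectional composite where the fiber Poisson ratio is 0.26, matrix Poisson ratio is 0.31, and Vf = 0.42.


nu_12 = nu_f*Vf + nu_m*(1-Vf) = 0.26*0.42 + 0.31*0.58 = 0.289

0.289


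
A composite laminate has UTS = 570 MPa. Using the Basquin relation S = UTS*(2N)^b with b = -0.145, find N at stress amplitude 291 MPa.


N = 0.5 * (S/UTS)^(1/b) = 0.5 * (291/570)^(1/-0.145) = 51.5986 cycles

51.5986 cycles


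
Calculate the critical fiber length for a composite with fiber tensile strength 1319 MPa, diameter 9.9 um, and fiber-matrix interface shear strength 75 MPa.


Lc = sigma_f * d / (2 * tau_i) = 1319 * 9.9 / (2 * 75) = 87.1 um

87.1 um


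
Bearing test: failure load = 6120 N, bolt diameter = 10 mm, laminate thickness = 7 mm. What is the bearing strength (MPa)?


sigma_br = F/(d*h) = 6120/(10*7) = 87.4 MPa

87.4 MPa


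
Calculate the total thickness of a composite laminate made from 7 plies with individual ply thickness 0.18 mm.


h = n * t_ply = 7 * 0.18 = 1.26 mm

1.26 mm


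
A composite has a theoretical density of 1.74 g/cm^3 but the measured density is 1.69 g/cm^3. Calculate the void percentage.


Void% = (rho_theo - rho_actual)/rho_theo * 100 = (1.74 - 1.69)/1.74 * 100 = 2.87%

2.87%


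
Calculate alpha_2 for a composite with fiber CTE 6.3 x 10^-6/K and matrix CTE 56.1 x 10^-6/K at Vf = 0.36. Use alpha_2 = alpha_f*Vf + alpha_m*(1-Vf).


alpha_2 = alpha_f*Vf + alpha_m*(1-Vf) = 6.3*0.36 + 56.1*0.64 = 38.2 x 10^-6/K

38.2 x 10^-6/K


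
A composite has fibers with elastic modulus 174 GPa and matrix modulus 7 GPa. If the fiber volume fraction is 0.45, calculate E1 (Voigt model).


E1 = Ef*Vf + Em*(1-Vf) = 174*0.45 + 7*0.55 = 82.15 GPa

82.15 GPa


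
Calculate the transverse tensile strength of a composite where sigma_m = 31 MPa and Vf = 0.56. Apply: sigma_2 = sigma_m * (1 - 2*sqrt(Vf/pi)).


factor = 1 - 2*sqrt(0.56/pi) = 0.1556
sigma_2 = 31 * 0.1556 = 4.82 MPa

4.82 MPa


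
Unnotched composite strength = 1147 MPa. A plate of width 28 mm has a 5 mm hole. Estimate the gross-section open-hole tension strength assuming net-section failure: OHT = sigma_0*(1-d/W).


OHT = sigma_0*(1-d/W) = 1147*(1-5/28) = 942.2 MPa

942.2 MPa


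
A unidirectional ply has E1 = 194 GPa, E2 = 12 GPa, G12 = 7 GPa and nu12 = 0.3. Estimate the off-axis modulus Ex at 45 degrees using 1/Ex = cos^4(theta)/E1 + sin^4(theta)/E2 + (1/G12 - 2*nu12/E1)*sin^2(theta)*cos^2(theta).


cos^4(45) = 0.25, sin^4(45) = 0.25, sin^2(45)*cos^2(45) = 0.25
1/G12 - 2*nu12/E1 = 1/7 - 2*0.3/194 = 0.139764 GPa^-1
1/Ex = 0.25/194 + 0.25/12 + 0.139764*0.25 = 0.0570631 GPa^-1
Ex = 17.52 GPa

17.52 GPa


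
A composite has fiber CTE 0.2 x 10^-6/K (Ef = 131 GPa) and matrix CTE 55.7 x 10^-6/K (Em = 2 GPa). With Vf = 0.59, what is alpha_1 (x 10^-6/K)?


E1 = Ef*Vf + Em*(1-Vf) = 78.11
alpha_1 = (alpha_f*Ef*Vf + alpha_m*Em*(1-Vf))/E1 = 0.78 x 10^-6/K

0.78 x 10^-6/K


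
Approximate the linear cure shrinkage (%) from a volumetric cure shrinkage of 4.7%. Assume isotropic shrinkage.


Linear shrinkage ≈ vol_shrink/3 = 4.7/3 = 1.567%

1.567%


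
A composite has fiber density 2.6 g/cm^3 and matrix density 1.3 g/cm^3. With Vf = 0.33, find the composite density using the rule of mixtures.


rho_c = rho_f*Vf + rho_m*(1-Vf) = 2.6*0.33 + 1.3*0.67 = 1.729 g/cm^3

1.729 g/cm^3


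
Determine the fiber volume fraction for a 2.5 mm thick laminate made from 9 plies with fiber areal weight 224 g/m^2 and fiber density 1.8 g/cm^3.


Vf = n * FAW / (rho_f * h * 1000) = 9 * 224 / (1.8 * 2.5 * 1000) = 0.448

0.448


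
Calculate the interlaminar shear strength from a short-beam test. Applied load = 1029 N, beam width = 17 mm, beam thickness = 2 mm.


ILSS = 3F/(4bh) = 3*1029/(4*17*2) = 22.7 MPa

22.7 MPa


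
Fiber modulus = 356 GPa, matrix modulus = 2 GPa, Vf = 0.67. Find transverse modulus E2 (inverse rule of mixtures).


1/E2 = Vf/Ef + (1-Vf)/Em = 0.67/356 + 0.33/2
E2 = 5.99 GPa

5.99 GPa


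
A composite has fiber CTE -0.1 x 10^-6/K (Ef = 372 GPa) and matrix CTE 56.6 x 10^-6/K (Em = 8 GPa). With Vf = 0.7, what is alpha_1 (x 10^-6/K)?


E1 = Ef*Vf + Em*(1-Vf) = 262.8
alpha_1 = (alpha_f*Ef*Vf + alpha_m*Em*(1-Vf))/E1 = 0.42 x 10^-6/K

0.42 x 10^-6/K


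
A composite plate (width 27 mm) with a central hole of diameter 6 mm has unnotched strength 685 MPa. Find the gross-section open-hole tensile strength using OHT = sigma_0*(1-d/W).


OHT = sigma_0*(1-d/W) = 685*(1-6/27) = 532.8 MPa

532.8 MPa


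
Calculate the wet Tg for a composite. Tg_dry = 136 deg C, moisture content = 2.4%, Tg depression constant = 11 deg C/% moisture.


Tg_wet = Tg_dry - k*moisture = 136 - 11*2.4 = 109.6 deg C

109.6 deg C


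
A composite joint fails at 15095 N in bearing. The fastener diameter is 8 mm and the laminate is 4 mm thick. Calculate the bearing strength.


sigma_br = F/(d*h) = 15095/(8*4) = 471.7 MPa

471.7 MPa


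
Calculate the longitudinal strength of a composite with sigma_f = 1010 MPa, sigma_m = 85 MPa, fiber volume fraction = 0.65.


sigma_1 = sigma_f*Vf + sigma_m*(1-Vf) = 1010*0.65 + 85*0.35 = 686.3 MPa

686.3 MPa


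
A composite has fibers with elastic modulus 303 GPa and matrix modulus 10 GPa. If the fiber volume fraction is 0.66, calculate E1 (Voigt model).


E1 = Ef*Vf + Em*(1-Vf) = 303*0.66 + 10*0.34 = 203.38 GPa

203.38 GPa


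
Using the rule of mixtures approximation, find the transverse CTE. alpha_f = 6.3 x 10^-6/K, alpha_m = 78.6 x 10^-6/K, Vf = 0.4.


alpha_2 = alpha_f*Vf + alpha_m*(1-Vf) = 6.3*0.4 + 78.6*0.6 = 49.7 x 10^-6/K

49.7 x 10^-6/K


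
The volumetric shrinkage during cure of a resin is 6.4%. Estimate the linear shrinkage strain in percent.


Linear shrinkage ≈ vol_shrink/3 = 6.4/3 = 2.133%

2.133%


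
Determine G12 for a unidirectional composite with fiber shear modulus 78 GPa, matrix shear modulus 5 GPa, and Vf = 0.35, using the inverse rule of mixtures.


1/G12 = Vf/Gf + (1-Vf)/Gm = 0.35/78 + 0.65/5
G12 = 7.44 GPa

7.44 GPa


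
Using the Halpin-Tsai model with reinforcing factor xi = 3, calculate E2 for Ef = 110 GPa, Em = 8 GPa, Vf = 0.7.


eta = (Ef/Em - 1)/(Ef/Em + xi) = (13.75 - 1)/(13.75 + 3) = 0.7612
E2 = Em*(1+xi*eta*Vf)/(1-eta*Vf) = 44.5 GPa

44.5 GPa


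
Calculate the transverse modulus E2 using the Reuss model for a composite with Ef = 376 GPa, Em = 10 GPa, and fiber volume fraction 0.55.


1/E2 = Vf/Ef + (1-Vf)/Em = 0.55/376 + 0.45/10
E2 = 21.52 GPa

21.52 GPa


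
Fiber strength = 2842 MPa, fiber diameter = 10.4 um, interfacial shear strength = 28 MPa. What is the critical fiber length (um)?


Lc = sigma_f * d / (2 * tau_i) = 2842 * 10.4 / (2 * 28) = 527.8 um

527.8 um


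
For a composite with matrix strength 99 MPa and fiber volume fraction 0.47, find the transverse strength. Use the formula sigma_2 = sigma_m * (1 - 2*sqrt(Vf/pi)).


factor = 1 - 2*sqrt(0.47/pi) = 0.2264
sigma_2 = 99 * 0.2264 = 22.42 MPa

22.42 MPa


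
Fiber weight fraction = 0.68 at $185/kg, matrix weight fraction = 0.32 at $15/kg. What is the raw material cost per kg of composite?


Cost = cost_f*Wf + cost_m*Wm = 185*0.68 + 15*0.32 = $130.6/kg

$130.6/kg


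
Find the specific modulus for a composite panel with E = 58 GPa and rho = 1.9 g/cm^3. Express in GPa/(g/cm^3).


Specific stiffness = E/rho = 58/1.9 = 30.5 GPa/(g/cm^3)

30.5 GPa/(g/cm^3)


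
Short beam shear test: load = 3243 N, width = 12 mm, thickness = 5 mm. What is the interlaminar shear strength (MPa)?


ILSS = 3F/(4bh) = 3*3243/(4*12*5) = 40.54 MPa

40.54 MPa


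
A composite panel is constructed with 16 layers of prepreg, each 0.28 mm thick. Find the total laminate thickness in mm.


h = n * t_ply = 16 * 0.28 = 4.48 mm

4.48 mm


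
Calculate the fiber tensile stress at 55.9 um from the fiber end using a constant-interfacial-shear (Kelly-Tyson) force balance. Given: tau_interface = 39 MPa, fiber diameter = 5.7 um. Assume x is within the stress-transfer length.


Force balance: sigma_f * (pi*d^2/4) = tau * (pi*d) * x  ->  sigma_f = 4 * tau * x / d
sigma_f = 4 * 39 * 55.9 / 5.7 = 1529.9 MPa

1529.9 MPa


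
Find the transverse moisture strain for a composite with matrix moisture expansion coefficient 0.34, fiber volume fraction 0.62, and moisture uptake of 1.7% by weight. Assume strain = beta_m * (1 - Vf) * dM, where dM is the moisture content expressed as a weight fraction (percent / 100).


dM = 1.7/100 = 0.017
strain = beta_m * (1-Vf) * dM = 0.34 * 0.38 * 0.017 = 0.0021964

0.0021964


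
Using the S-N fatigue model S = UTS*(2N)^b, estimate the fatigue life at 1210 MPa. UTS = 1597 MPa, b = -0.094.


N = 0.5 * (S/UTS)^(1/b) = 0.5 * (1210/1597)^(1/-0.094) = 9.5740 cycles

9.5740 cycles


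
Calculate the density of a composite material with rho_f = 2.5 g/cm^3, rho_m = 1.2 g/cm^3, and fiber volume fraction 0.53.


rho_c = rho_f*Vf + rho_m*(1-Vf) = 2.5*0.53 + 1.2*0.47 = 1.889 g/cm^3

1.889 g/cm^3


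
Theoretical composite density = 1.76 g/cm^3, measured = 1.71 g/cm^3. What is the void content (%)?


Void% = (rho_theo - rho_actual)/rho_theo * 100 = (1.76 - 1.71)/1.76 * 100 = 2.84%

2.84%


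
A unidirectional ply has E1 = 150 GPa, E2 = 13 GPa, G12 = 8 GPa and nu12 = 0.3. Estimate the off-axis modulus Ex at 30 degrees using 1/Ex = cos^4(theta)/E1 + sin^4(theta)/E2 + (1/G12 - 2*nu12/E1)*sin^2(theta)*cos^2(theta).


cos^4(30) = 0.5625, sin^4(30) = 0.0625, sin^2(30)*cos^2(30) = 0.1875
1/G12 - 2*nu12/E1 = 1/8 - 2*0.3/150 = 0.121 GPa^-1
1/Ex = 0.5625/150 + 0.0625/13 + 0.121*0.1875 = 0.0312452 GPa^-1
Ex = 32.0 GPa

32.0 GPa


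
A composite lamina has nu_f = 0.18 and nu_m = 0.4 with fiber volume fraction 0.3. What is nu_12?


nu_12 = nu_f*Vf + nu_m*(1-Vf) = 0.18*0.3 + 0.4*0.7 = 0.334

0.334


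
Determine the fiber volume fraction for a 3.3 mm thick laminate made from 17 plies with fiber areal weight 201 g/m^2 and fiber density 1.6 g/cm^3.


Vf = n * FAW / (rho_f * h * 1000) = 17 * 201 / (1.6 * 3.3 * 1000) = 0.6472

0.6472


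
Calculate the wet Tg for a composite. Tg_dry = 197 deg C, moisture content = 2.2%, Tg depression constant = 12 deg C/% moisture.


Tg_wet = Tg_dry - k*moisture = 197 - 12*2.2 = 170.6 deg C

170.6 deg C


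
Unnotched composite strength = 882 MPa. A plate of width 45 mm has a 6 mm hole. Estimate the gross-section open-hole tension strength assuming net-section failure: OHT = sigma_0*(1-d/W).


OHT = sigma_0*(1-d/W) = 882*(1-6/45) = 764.4 MPa

764.4 MPa


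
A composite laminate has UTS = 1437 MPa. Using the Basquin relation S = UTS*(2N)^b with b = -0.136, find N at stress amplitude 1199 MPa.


N = 0.5 * (S/UTS)^(1/b) = 0.5 * (1199/1437)^(1/-0.136) = 1.8932 cycles

1.8932 cycles


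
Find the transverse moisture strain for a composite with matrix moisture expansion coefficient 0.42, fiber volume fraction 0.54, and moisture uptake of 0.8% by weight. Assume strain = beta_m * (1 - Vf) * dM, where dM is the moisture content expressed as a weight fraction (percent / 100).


dM = 0.8/100 = 0.008
strain = beta_m * (1-Vf) * dM = 0.42 * 0.46 * 0.008 = 0.0015456

0.0015456


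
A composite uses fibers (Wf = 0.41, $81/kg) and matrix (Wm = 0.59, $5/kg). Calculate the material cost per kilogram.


Cost = cost_f*Wf + cost_m*Wm = 81*0.41 + 5*0.59 = $36.16/kg

$36.16/kg


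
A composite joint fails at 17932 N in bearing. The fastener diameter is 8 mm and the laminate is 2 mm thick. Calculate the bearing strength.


sigma_br = F/(d*h) = 17932/(8*2) = 1120.8 MPa

1120.8 MPa


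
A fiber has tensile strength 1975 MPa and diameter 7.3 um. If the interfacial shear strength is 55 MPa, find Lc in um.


Lc = sigma_f * d / (2 * tau_i) = 1975 * 7.3 / (2 * 55) = 131.1 um

131.1 um


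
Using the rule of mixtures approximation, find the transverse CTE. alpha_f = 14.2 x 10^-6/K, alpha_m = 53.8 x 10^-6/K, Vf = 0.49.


alpha_2 = alpha_f*Vf + alpha_m*(1-Vf) = 14.2*0.49 + 53.8*0.51 = 34.4 x 10^-6/K

34.4 x 10^-6/K


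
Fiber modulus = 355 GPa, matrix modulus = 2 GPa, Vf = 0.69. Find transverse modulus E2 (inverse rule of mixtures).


1/E2 = Vf/Ef + (1-Vf)/Em = 0.69/355 + 0.31/2
E2 = 6.37 GPa

6.37 GPa


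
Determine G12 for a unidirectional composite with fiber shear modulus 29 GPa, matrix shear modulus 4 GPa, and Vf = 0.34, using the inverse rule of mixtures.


1/G12 = Vf/Gf + (1-Vf)/Gm = 0.34/29 + 0.66/4
G12 = 5.66 GPa

5.66 GPa


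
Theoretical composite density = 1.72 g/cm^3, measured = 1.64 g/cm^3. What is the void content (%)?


Void% = (rho_theo - rho_actual)/rho_theo * 100 = (1.72 - 1.64)/1.72 * 100 = 4.65%

4.65%


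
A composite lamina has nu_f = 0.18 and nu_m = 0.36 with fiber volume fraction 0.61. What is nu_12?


nu_12 = nu_f*Vf + nu_m*(1-Vf) = 0.18*0.61 + 0.36*0.39 = 0.2502

0.2502


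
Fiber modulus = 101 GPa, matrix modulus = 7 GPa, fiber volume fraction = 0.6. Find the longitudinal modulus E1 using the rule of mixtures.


E1 = Ef*Vf + Em*(1-Vf) = 101*0.6 + 7*0.4 = 63.4 GPa

63.4 GPa


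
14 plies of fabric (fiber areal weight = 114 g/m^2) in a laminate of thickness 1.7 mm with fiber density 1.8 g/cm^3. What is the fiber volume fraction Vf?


Vf = n * FAW / (rho_f * h * 1000) = 14 * 114 / (1.8 * 1.7 * 1000) = 0.5216

0.5216


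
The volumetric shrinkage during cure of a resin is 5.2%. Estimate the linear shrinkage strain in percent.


Linear shrinkage ≈ vol_shrink/3 = 5.2/3 = 1.733%

1.733%


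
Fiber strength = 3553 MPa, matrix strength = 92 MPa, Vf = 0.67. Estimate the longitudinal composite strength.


sigma_1 = sigma_f*Vf + sigma_m*(1-Vf) = 3553*0.67 + 92*0.33 = 2410.9 MPa

2410.9 MPa


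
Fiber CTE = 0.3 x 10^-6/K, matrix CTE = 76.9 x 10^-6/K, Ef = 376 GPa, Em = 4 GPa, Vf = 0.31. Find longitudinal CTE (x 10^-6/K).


E1 = Ef*Vf + Em*(1-Vf) = 119.32
alpha_1 = (alpha_f*Ef*Vf + alpha_m*Em*(1-Vf))/E1 = 2.07 x 10^-6/K

2.07 x 10^-6/K


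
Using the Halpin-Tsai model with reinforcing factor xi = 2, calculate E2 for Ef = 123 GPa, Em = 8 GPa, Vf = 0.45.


eta = (Ef/Em - 1)/(Ef/Em + xi) = (15.375 - 1)/(15.375 + 2) = 0.8273
E2 = Em*(1+xi*eta*Vf)/(1-eta*Vf) = 22.23 GPa

22.23 GPa


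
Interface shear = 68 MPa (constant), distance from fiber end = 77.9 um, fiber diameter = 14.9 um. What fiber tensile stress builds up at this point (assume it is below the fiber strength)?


Force balance: sigma_f * (pi*d^2/4) = tau * (pi*d) * x  ->  sigma_f = 4 * tau * x / d
sigma_f = 4 * 68 * 77.9 / 14.9 = 1422.1 MPa

1422.1 MPa


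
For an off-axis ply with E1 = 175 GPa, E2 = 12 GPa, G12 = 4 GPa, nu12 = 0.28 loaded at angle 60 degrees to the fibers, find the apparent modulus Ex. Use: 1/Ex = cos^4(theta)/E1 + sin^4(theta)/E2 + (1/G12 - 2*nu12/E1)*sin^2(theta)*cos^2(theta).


cos^4(60) = 0.0625, sin^4(60) = 0.5625, sin^2(60)*cos^2(60) = 0.1875
1/G12 - 2*nu12/E1 = 1/4 - 2*0.28/175 = 0.2468 GPa^-1
1/Ex = 0.0625/175 + 0.5625/12 + 0.2468*0.1875 = 0.0935071 GPa^-1
Ex = 10.69 GPa

10.69 GPa


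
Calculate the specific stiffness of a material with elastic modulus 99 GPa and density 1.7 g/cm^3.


Specific stiffness = E/rho = 99/1.7 = 58.2 GPa/(g/cm^3)

58.2 GPa/(g/cm^3)


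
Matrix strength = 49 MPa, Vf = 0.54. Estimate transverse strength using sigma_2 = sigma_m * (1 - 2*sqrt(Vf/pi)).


factor = 1 - 2*sqrt(0.54/pi) = 0.1708
sigma_2 = 49 * 0.1708 = 8.37 MPa

8.37 MPa


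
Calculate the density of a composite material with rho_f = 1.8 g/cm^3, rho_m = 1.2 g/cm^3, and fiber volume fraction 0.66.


rho_c = rho_f*Vf + rho_m*(1-Vf) = 1.8*0.66 + 1.2*0.34 = 1.596 g/cm^3

1.596 g/cm^3


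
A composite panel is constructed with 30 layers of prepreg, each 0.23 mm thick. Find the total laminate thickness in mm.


h = n * t_ply = 30 * 0.23 = 6.9 mm

6.9 mm


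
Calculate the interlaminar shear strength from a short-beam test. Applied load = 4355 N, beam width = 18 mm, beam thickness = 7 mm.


ILSS = 3F/(4bh) = 3*4355/(4*18*7) = 25.92 MPa

25.92 MPa


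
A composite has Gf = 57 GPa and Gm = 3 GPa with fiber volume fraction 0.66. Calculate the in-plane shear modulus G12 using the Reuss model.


1/G12 = Vf/Gf + (1-Vf)/Gm = 0.66/57 + 0.34/3
G12 = 8.01 GPa

8.01 GPa


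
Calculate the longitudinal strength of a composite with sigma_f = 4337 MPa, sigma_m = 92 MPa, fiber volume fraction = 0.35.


sigma_1 = sigma_f*Vf + sigma_m*(1-Vf) = 4337*0.35 + 92*0.65 = 1577.8 MPa

1577.8 MPa


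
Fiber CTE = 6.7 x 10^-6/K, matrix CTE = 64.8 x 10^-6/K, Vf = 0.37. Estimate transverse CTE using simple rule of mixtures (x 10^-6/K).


alpha_2 = alpha_f*Vf + alpha_m*(1-Vf) = 6.7*0.37 + 64.8*0.63 = 43.3 x 10^-6/K

43.3 x 10^-6/K


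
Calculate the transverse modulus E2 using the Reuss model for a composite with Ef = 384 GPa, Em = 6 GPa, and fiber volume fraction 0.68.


1/E2 = Vf/Ef + (1-Vf)/Em = 0.68/384 + 0.32/6
E2 = 18.15 GPa

18.15 GPa


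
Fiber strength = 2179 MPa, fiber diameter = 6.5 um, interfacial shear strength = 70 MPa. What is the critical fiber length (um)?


Lc = sigma_f * d / (2 * tau_i) = 2179 * 6.5 / (2 * 70) = 101.2 um

101.2 um


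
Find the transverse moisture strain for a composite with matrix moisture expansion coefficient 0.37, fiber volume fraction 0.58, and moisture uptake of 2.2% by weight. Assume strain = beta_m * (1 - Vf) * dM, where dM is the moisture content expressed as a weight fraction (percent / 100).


dM = 2.2/100 = 0.022
strain = beta_m * (1-Vf) * dM = 0.37 * 0.42 * 0.022 = 0.0034188

0.0034188


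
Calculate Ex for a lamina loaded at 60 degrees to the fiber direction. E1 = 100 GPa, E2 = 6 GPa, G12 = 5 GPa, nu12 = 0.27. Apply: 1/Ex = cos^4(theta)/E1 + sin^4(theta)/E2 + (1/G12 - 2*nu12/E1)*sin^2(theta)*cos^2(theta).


cos^4(60) = 0.0625, sin^4(60) = 0.5625, sin^2(60)*cos^2(60) = 0.1875
1/G12 - 2*nu12/E1 = 1/5 - 2*0.27/100 = 0.1946 GPa^-1
1/Ex = 0.0625/100 + 0.5625/6 + 0.1946*0.1875 = 0.1308625 GPa^-1
Ex = 7.64 GPa

7.64 GPa


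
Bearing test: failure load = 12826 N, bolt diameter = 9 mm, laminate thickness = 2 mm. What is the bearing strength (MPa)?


sigma_br = F/(d*h) = 12826/(9*2) = 712.6 MPa

712.6 MPa


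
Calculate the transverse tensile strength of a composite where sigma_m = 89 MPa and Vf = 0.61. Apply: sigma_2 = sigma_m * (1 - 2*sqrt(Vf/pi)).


factor = 1 - 2*sqrt(0.61/pi) = 0.1187
sigma_2 = 89 * 0.1187 = 10.56 MPa

10.56 MPa


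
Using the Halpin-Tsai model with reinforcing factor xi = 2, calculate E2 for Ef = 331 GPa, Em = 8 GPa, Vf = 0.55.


eta = (Ef/Em - 1)/(Ef/Em + xi) = (41.375 - 1)/(41.375 + 2) = 0.9308
E2 = Em*(1+xi*eta*Vf)/(1-eta*Vf) = 33.18 GPa

33.18 GPa


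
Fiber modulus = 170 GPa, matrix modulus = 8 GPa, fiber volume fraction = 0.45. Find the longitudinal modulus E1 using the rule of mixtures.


E1 = Ef*Vf + Em*(1-Vf) = 170*0.45 + 8*0.55 = 80.9 GPa

80.9 GPa


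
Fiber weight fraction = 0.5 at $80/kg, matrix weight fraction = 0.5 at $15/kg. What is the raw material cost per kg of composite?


Cost = cost_f*Wf + cost_m*Wm = 80*0.5 + 15*0.5 = $47.5/kg

$47.5/kg


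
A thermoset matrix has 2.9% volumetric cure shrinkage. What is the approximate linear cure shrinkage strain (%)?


Linear shrinkage ≈ vol_shrink/3 = 2.9/3 = 0.967%

0.967%


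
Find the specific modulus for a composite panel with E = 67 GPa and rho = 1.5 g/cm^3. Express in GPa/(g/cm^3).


Specific stiffness = E/rho = 67/1.5 = 44.7 GPa/(g/cm^3)

44.7 GPa/(g/cm^3)


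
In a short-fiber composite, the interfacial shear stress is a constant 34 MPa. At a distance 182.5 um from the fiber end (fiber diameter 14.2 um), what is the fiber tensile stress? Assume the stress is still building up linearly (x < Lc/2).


Force balance: sigma_f * (pi*d^2/4) = tau * (pi*d) * x  ->  sigma_f = 4 * tau * x / d
sigma_f = 4 * 34 * 182.5 / 14.2 = 1747.9 MPa

1747.9 MPa


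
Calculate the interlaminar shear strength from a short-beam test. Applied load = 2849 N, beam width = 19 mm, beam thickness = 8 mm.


ILSS = 3F/(4bh) = 3*2849/(4*19*8) = 14.06 MPa

14.06 MPa


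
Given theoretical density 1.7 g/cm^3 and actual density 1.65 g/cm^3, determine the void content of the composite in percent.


Void% = (rho_theo - rho_actual)/rho_theo * 100 = (1.7 - 1.65)/1.7 * 100 = 2.94%

2.94%


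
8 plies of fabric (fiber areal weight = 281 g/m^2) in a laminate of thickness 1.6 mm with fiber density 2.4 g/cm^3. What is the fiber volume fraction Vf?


Vf = n * FAW / (rho_f * h * 1000) = 8 * 281 / (2.4 * 1.6 * 1000) = 0.5854

0.5854


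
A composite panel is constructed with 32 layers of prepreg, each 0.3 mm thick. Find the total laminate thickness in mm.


h = n * t_ply = 32 * 0.3 = 9.6 mm

9.6 mm


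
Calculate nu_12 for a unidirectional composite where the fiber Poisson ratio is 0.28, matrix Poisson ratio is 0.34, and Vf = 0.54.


nu_12 = nu_f*Vf + nu_m*(1-Vf) = 0.28*0.54 + 0.34*0.46 = 0.3076

0.3076


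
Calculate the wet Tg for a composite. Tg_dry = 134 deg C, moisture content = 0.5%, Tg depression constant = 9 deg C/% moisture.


Tg_wet = Tg_dry - k*moisture = 134 - 9*0.5 = 129.5 deg C

129.5 deg C


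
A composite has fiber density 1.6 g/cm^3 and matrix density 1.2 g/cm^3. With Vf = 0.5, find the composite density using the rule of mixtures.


rho_c = rho_f*Vf + rho_m*(1-Vf) = 1.6*0.5 + 1.2*0.5 = 1.4 g/cm^3

1.4 g/cm^3


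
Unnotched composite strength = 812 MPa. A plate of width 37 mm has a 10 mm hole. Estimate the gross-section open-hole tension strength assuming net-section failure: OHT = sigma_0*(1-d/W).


OHT = sigma_0*(1-d/W) = 812*(1-10/37) = 592.5 MPa

592.5 MPa


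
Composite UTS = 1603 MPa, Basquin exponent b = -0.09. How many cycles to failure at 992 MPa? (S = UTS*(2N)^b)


N = 0.5 * (S/UTS)^(1/b) = 0.5 * (992/1603)^(1/-0.09) = 103.4590 cycles

103.4590 cycles


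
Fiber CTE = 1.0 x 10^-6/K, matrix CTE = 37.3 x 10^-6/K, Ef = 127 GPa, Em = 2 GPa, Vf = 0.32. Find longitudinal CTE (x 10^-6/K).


E1 = Ef*Vf + Em*(1-Vf) = 42.0
alpha_1 = (alpha_f*Ef*Vf + alpha_m*Em*(1-Vf))/E1 = 2.18 x 10^-6/K

2.18 x 10^-6/K


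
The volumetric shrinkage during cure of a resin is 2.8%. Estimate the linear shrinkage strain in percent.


Linear shrinkage ≈ vol_shrink/3 = 2.8/3 = 0.933%

0.933%


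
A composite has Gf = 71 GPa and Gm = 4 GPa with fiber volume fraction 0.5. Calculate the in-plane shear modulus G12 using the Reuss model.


1/G12 = Vf/Gf + (1-Vf)/Gm = 0.5/71 + 0.5/4
G12 = 7.57 GPa

7.57 GPa


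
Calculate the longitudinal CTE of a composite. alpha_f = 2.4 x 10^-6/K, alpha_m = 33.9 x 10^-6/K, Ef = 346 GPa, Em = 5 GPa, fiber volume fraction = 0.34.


E1 = Ef*Vf + Em*(1-Vf) = 120.94
alpha_1 = (alpha_f*Ef*Vf + alpha_m*Em*(1-Vf))/E1 = 3.26 x 10^-6/K

3.26 x 10^-6/K


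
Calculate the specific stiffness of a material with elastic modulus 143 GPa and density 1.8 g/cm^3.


Specific stiffness = E/rho = 143/1.8 = 79.4 GPa/(g/cm^3)

79.4 GPa/(g/cm^3)


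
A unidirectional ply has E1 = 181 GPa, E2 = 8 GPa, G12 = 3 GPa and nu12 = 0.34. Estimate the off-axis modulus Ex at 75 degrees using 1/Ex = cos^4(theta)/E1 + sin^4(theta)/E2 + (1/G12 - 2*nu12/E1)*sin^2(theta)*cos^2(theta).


cos^4(75) = 0.004487, sin^4(75) = 0.870513, sin^2(75)*cos^2(75) = 0.0625
1/G12 - 2*nu12/E1 = 1/3 - 2*0.34/181 = 0.329576 GPa^-1
1/Ex = 0.004487/181 + 0.870513/8 + 0.329576*0.0625 = 0.1294374 GPa^-1
Ex = 7.73 GPa

7.73 GPa


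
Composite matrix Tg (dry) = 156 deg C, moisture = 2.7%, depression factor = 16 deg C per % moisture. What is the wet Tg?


Tg_wet = Tg_dry - k*moisture = 156 - 16*2.7 = 112.8 deg C

112.8 deg C


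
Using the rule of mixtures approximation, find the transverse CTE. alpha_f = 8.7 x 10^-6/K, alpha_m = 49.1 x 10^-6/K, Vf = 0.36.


alpha_2 = alpha_f*Vf + alpha_m*(1-Vf) = 8.7*0.36 + 49.1*0.64 = 34.6 x 10^-6/K

34.6 x 10^-6/K
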